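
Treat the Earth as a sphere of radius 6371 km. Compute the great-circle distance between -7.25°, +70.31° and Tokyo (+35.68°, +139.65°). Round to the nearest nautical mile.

4673 nmi

Δλ = 139.65 − 70.31 = 69.34°.
Δφ = 35.68 − -7.25 = 42.93°.
a = sin²(Δφ/2) + cos φ₁ · cos φ₂ · sin²(Δλ/2) = 0.394653.
c = 2·atan2(√a, √(1−a)) = 1.35851 rad → d = 6371·c ≈ 8655.07 km ≈ 4673.37 nmi.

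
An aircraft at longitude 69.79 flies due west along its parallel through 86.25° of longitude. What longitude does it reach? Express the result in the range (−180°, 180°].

-16.46°

Start at +69.79°; shift −86.25° → -16.46°.
-16.46° already lies in (−180°, 180°].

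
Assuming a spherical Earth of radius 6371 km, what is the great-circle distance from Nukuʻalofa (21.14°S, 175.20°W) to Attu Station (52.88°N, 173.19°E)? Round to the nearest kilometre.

Δλ = 173.19 − -175.20 = 348.39°; wrapped into (−180°, 180°]: -11.61°.
Δφ = 52.88 − -21.14 = 74.02°.
a = sin²(Δφ/2) + cos φ₁ · cos φ₂ · sin²(Δλ/2) = 0.368107.
c = 2·atan2(√a, √(1−a)) = 1.30385 rad → d = 6371·c ≈ 8306.84 km.

8307 km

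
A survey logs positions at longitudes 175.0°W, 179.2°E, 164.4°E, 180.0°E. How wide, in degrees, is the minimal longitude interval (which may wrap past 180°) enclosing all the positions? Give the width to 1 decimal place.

Sort the longitudes: -175.0°, +164.4°, +179.2°, +180.0°.
Eastward gaps between consecutive values (wrapping around): 339.4°, 14.8°, 0.8°, 5.0°.
Largest gap = 339.4° ⇒ minimal covering band is its complement: 360° − 339.4° = 20.6°.
Band runs from +164.4° eastward to -175.0°, crossing the antimeridian.

20.6°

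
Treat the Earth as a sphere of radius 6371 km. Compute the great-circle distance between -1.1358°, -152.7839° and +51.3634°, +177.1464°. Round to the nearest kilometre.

6488 km

Δλ = 177.1464 − -152.7839 = 329.9303°; wrapped into (−180°, 180°]: -30.0697°.
Δφ = 51.3634 − -1.1358 = 52.4992°.
a = sin²(Δφ/2) + cos φ₁ · cos φ₂ · sin²(Δλ/2) = 0.237621.
c = 2·atan2(√a, √(1−a)) = 1.01837 rad → d = 6371·c ≈ 6488.01 km.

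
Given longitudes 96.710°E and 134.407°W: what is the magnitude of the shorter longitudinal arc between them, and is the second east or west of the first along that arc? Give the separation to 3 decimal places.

128.883° east

Raw difference: -134.407 − 96.710 = -231.117°.
Normalise into (−180°, 180°]: -231.117° + 360° = 128.883°.
Positive ⇒ the second point lies to the east; separation 128.883°.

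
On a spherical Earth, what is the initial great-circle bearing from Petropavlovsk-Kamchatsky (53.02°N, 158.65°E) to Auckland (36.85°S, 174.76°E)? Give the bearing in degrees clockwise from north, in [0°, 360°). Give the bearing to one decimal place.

167.2°

Δλ = 174.76 − 158.65 = 16.11°.
θ = atan2( sin Δλ · cos φ₂ , cos φ₁ · sin φ₂ − sin φ₁ · cos φ₂ · cos Δλ )
  = atan2(0.22204, -0.97489) = 167.169° → normalised to [0°, 360°): 167.169°.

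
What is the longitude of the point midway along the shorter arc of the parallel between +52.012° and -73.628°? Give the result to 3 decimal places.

-10.808°

Signed shortest Δλ from +52.012° to -73.628° is -125.640°.
Midpoint longitude = +52.012° + (-125.640°)/2 = +52.012° − 62.820° = -10.808°.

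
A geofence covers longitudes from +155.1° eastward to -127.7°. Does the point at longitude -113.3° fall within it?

No

Band width going east from +155.1° to -127.7°: ((-127.7 − 155.1) mod 360) = 77.2°.
Offset of -113.3° east of the west edge: ((-113.3 − 155.1) mod 360) = 91.6°.
91.6° > 77.2° ⇒ outside.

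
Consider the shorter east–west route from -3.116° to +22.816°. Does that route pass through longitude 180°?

Signed shortest Δλ = ((22.816 − -3.116 + 180) mod 360) − 180 = 25.932°.
Going east by 25.932° from -3.116° reaches +22.816° without touching 180°.

No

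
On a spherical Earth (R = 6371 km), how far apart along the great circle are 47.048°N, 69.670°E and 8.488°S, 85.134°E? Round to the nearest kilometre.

Δλ = 85.134 − 69.670 = 15.464°.
Δφ = -8.488 − 47.048 = -55.536°.
a = sin²(Δφ/2) + cos φ₁ · cos φ₂ · sin²(Δλ/2) = 0.229254.
c = 2·atan2(√a, √(1−a)) = 0.99859 rad → d = 6371·c ≈ 6362.00 km.

6362 km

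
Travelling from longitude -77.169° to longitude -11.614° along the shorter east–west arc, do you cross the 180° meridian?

No

Signed shortest Δλ = ((-11.614 − -77.169 + 180) mod 360) − 180 = 65.555°.
Going east by 65.555° from -77.169° reaches -11.614° without touching 180°.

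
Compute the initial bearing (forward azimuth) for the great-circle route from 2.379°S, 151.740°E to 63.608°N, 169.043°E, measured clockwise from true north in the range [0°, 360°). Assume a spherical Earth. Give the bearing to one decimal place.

Δλ = 169.043 − 151.740 = 17.303°.
θ = atan2( sin Δλ · cos φ₂ , cos φ₁ · sin φ₂ − sin φ₁ · cos φ₂ · cos Δλ )
  = atan2(0.13221, 0.91262) = 8.243° → normalised to [0°, 360°): 8.243°.

8.2°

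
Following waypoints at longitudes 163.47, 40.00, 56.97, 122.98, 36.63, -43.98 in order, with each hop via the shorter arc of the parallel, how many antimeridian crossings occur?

Leg 1: +163.47° → +40.00°, shortest Δλ = -123.47° (west) — does not cross 180°.
Leg 2: +40.00° → +56.97°, shortest Δλ = 16.97° (east) — does not cross 180°.
Leg 3: +56.97° → +122.98°, shortest Δλ = 66.01° (east) — does not cross 180°.
Leg 4: +122.98° → +36.63°, shortest Δλ = -86.35° (west) — does not cross 180°.
Leg 5: +36.63° → -43.98°, shortest Δλ = -80.61° (west) — does not cross 180°.
Total crossings: 0.

0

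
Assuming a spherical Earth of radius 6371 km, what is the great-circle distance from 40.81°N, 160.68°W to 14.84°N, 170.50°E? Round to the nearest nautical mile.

Δλ = 170.50 − -160.68 = 331.18°; wrapped into (−180°, 180°]: -28.82°.
Δφ = 14.84 − 40.81 = -25.97°.
a = sin²(Δφ/2) + cos φ₁ · cos φ₂ · sin²(Δλ/2) = 0.095799.
c = 2·atan2(√a, √(1−a)) = 0.62936 rad → d = 6371·c ≈ 4009.68 km ≈ 2165.05 nmi.

2165 nmi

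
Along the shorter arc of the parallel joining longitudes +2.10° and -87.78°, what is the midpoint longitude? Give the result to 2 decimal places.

-42.84°

Signed shortest Δλ from +2.10° to -87.78° is -89.88°.
Midpoint longitude = +2.10° + (-89.88°)/2 = +2.10° − 44.94° = -42.84°.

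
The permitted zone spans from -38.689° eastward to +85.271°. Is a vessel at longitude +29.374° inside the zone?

Band width going east from -38.689° to +85.271°: ((85.271 − -38.689) mod 360) = 123.960°.
Offset of +29.374° east of the west edge: ((29.374 − -38.689) mod 360) = 68.063°.
68.063° ≤ 123.960° ⇒ inside.

Yes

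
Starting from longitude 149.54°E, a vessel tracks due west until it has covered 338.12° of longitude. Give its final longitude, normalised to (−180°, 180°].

Start at +149.54°; shift −338.12° → -188.58°.
-188.58° lies outside (−180°, 180°]; add 360° → +171.42°.

171.42°E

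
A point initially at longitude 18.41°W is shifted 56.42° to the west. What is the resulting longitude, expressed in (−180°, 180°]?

Start at -18.41°; shift −56.42° → -74.83°.
-74.83° already lies in (−180°, 180°].

74.83°W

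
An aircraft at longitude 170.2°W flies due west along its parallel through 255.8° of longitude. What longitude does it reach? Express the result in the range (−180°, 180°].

66.0°W

Start at -170.2°; shift −255.8° → -426.0°.
-426.0° lies outside (−180°, 180°]; add 360° → -66.0°.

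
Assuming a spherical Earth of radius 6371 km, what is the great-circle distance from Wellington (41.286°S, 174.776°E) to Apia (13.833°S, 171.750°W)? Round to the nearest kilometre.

Δλ = -171.750 − 174.776 = -346.526°; wrapped into (−180°, 180°]: 13.474°.
Δφ = -13.833 − -41.286 = 27.453°.
a = sin²(Δφ/2) + cos φ₁ · cos φ₂ · sin²(Δλ/2) = 0.066347.
c = 2·atan2(√a, √(1−a)) = 0.52103 rad → d = 6371·c ≈ 3319.48 km.

3319 km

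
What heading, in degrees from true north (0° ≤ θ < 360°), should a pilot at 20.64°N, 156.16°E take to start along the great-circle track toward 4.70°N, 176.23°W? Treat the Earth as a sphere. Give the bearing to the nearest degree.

117°

Δλ = -176.23 − 156.16 = -332.39°; wrapped into (−180°, 180°]: 27.61°.
θ = atan2( sin Δλ · cos φ₂ , cos φ₁ · sin φ₂ − sin φ₁ · cos φ₂ · cos Δλ )
  = atan2(0.46189, -0.23462) = 116.929° → normalised to [0°, 360°): 116.929°.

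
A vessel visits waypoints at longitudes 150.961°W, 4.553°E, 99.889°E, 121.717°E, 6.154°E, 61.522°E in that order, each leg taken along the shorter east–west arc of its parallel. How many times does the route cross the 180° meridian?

Leg 1: -150.961° → +4.553°, shortest Δλ = 155.514° (east) — does not cross 180°.
Leg 2: +4.553° → +99.889°, shortest Δλ = 95.336° (east) — does not cross 180°.
Leg 3: +99.889° → +121.717°, shortest Δλ = 21.828° (east) — does not cross 180°.
Leg 4: +121.717° → +6.154°, shortest Δλ = -115.563° (west) — does not cross 180°.
Leg 5: +6.154° → +61.522°, shortest Δλ = 55.368° (east) — does not cross 180°.
Total crossings: 0.

0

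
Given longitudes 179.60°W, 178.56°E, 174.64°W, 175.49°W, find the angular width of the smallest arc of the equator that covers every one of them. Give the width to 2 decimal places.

6.80°

Sort the longitudes: -179.60°, -175.49°, -174.64°, +178.56°.
Eastward gaps between consecutive values (wrapping around): 4.11°, 0.85°, 353.20°, 1.84°.
Largest gap = 353.20° ⇒ minimal covering band is its complement: 360° − 353.20° = 6.80°.
Band runs from +178.56° eastward to -174.64°, crossing the antimeridian.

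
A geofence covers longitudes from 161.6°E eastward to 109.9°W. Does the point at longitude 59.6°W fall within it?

No

Band width going east from +161.6° to -109.9°: ((-109.9 − 161.6) mod 360) = 88.5°.
Offset of -59.6° east of the west edge: ((-59.6 − 161.6) mod 360) = 138.8°.
138.8° > 88.5° ⇒ outside.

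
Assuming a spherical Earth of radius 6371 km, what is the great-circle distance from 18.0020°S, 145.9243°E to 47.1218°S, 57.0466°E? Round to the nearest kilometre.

8469 km

Δλ = 57.0466 − 145.9243 = -88.8777°.
Δφ = -47.1218 − -18.0020 = -29.1198°.
a = sin²(Δφ/2) + cos φ₁ · cos φ₂ · sin²(Δλ/2) = 0.380426.
c = 2·atan2(√a, √(1−a)) = 1.32931 rad → d = 6371·c ≈ 8469.02 km.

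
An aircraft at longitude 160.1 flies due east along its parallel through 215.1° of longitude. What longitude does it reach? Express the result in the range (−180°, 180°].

Start at +160.1°; shift +215.1° → +375.2°.
+375.2° lies outside (−180°, 180°]; subtract 360° → +15.2°.

+15.2°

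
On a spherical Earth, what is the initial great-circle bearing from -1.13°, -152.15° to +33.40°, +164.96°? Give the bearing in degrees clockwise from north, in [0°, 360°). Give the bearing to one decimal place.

Δλ = 164.96 − -152.15 = 317.11°; wrapped into (−180°, 180°]: -42.89°.
θ = atan2( sin Δλ · cos φ₂ , cos φ₁ · sin φ₂ − sin φ₁ · cos φ₂ · cos Δλ )
  = atan2(-0.56819, 0.56244) = -45.292° → normalised to [0°, 360°): 314.708°.

314.7°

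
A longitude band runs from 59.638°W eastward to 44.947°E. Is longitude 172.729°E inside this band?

Band width going east from -59.638° to +44.947°: ((44.947 − -59.638) mod 360) = 104.585°.
Offset of +172.729° east of the west edge: ((172.729 − -59.638) mod 360) = 232.367°.
232.367° > 104.585° ⇒ outside.

No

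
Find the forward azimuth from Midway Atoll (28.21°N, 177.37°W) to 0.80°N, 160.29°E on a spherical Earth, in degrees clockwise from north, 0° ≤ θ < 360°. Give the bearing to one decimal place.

Δλ = 160.29 − -177.37 = 337.66°; wrapped into (−180°, 180°]: -22.34°.
θ = atan2( sin Δλ · cos φ₂ , cos φ₁ · sin φ₂ − sin φ₁ · cos φ₂ · cos Δλ )
  = atan2(-0.38006, -0.42488) = -138.187° → normalised to [0°, 360°): 221.813°.

221.8°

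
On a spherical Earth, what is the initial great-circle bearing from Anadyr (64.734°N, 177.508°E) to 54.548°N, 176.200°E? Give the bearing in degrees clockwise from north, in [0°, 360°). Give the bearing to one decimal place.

Δλ = 176.200 − 177.508 = -1.308°.
θ = atan2( sin Δλ · cos φ₂ , cos φ₁ · sin φ₂ − sin φ₁ · cos φ₂ · cos Δλ )
  = atan2(-0.01324, -0.17671) = -175.715° → normalised to [0°, 360°): 184.285°.

184.3°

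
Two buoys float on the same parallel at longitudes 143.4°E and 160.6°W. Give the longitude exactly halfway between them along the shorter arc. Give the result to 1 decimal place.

Signed shortest Δλ from +143.4° to -160.6° is +56.0°.
Midpoint longitude = +143.4° + (+56.0°)/2 = +143.4° + 28.0° = +171.4°.
(The naïve average (+143.4 + -160.6)/2 = -8.6° is on the wrong side of the globe.)

171.4°E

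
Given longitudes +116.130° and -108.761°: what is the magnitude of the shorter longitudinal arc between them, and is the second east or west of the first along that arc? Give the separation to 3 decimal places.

Raw difference: -108.761 − 116.130 = -224.891°.
Normalise into (−180°, 180°]: -224.891° + 360° = 135.109°.
Positive ⇒ the second point lies to the east; separation 135.109°.

135.109° east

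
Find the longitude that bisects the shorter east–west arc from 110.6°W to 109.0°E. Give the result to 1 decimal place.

Signed shortest Δλ from -110.6° to +109.0° is -140.4°.
Midpoint longitude = -110.6° + (-140.4°)/2 = -110.6° − 70.2° = -180.8°.
Normalise into (−180°, 180°]: +179.2°.
(The naïve average (-110.6 + +109.0)/2 = -0.8° is on the wrong side of the globe.)

179.2°E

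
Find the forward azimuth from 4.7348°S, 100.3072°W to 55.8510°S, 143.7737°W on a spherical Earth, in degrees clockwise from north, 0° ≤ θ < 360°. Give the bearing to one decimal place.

206.0°

Δλ = -143.7737 − -100.3072 = -43.4665°.
θ = atan2( sin Δλ · cos φ₂ , cos φ₁ · sin φ₂ − sin φ₁ · cos φ₂ · cos Δλ )
  = atan2(-0.38617, -0.79113) = -153.982° → normalised to [0°, 360°): 206.018°.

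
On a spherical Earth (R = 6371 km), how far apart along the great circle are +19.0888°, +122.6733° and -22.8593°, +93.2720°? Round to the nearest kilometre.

Δλ = 93.2720 − 122.6733 = -29.4013°.
Δφ = -22.8593 − 19.0888 = -41.9481°.
a = sin²(Δφ/2) + cos φ₁ · cos φ₂ · sin²(Δλ/2) = 0.184203.
c = 2·atan2(√a, √(1−a)) = 0.88719 rad → d = 6371·c ≈ 5652.27 km.

5652 km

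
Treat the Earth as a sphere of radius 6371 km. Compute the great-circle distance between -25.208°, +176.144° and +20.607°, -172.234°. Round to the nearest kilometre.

5247 km

Δλ = -172.234 − 176.144 = -348.378°; wrapped into (−180°, 180°]: 11.622°.
Δφ = 20.607 − -25.208 = 45.815°.
a = sin²(Δφ/2) + cos φ₁ · cos φ₂ · sin²(Δλ/2) = 0.160193.
c = 2·atan2(√a, √(1−a)) = 0.82356 rad → d = 6371·c ≈ 5246.89 km.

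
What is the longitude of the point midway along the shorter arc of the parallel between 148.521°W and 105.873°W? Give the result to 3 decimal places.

Signed shortest Δλ from -148.521° to -105.873° is +42.648°.
Midpoint longitude = -148.521° + (+42.648°)/2 = -148.521° + 21.324° = -127.197°.

127.197°W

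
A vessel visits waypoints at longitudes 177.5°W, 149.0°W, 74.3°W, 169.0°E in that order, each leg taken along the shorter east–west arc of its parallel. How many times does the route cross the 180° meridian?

1

Leg 1: -177.5° → -149.0°, shortest Δλ = 28.5° (east) — does not cross 180°.
Leg 2: -149.0° → -74.3°, shortest Δλ = 74.7° (east) — does not cross 180°.
Leg 3: -74.3° → +169.0°, shortest Δλ = -116.7° (west) — crosses 180°.
Total crossings: 1.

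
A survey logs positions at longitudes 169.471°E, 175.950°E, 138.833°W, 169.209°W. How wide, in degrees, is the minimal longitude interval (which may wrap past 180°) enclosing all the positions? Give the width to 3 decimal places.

Sort the longitudes: -169.209°, -138.833°, +169.471°, +175.950°.
Eastward gaps between consecutive values (wrapping around): 30.376°, 308.304°, 6.479°, 14.841°.
Largest gap = 308.304° ⇒ minimal covering band is its complement: 360° − 308.304° = 51.696°.
Band runs from +169.471° eastward to -138.833°, crossing the antimeridian.

51.696°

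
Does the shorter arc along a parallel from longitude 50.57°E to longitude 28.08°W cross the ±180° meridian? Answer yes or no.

No

Signed shortest Δλ = ((-28.08 − 50.57 + 180) mod 360) − 180 = -78.65°.
Going west by 78.65° from +50.57° reaches -28.08° without touching 180°.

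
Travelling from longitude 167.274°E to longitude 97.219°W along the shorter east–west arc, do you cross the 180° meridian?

Naïve |-97.219 − 167.274| = 264.493° > 180°, so the shorter arc goes the other way round — across 180°.
Signed shortest Δλ = ((-97.219 − 167.274 + 180) mod 360) − 180 = 95.507°.
Going east by 95.507° from +167.274° passes through 180° before reaching -97.219°.

Yes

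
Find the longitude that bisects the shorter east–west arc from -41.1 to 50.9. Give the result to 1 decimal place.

Signed shortest Δλ from -41.1° to +50.9° is +92.0°.
Midpoint longitude = -41.1° + (+92.0°)/2 = -41.1° + 46.0° = +4.9°.

+4.9°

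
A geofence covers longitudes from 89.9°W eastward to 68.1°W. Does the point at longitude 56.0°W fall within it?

Band width going east from -89.9° to -68.1°: ((-68.1 − -89.9) mod 360) = 21.8°.
Offset of -56.0° east of the west edge: ((-56.0 − -89.9) mod 360) = 33.9°.
33.9° > 21.8° ⇒ outside.

No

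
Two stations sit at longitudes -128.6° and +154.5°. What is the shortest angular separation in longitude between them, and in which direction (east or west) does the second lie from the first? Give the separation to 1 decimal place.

Raw difference: 154.5 − -128.6 = 283.1°.
Normalise into (−180°, 180°]: 283.1° − 360° = -76.9°.
Negative ⇒ the second point lies to the west; separation 76.9°.

76.9° west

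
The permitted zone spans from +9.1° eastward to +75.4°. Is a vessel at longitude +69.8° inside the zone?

Yes

Band width going east from +9.1° to +75.4°: ((75.4 − 9.1) mod 360) = 66.3°.
Offset of +69.8° east of the west edge: ((69.8 − 9.1) mod 360) = 60.7°.
60.7° ≤ 66.3° ⇒ inside.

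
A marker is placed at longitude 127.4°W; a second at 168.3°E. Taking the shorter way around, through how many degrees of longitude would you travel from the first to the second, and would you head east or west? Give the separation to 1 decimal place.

64.3° west

Raw difference: 168.3 − -127.4 = 295.7°.
Normalise into (−180°, 180°]: 295.7° − 360° = -64.3°.
Negative ⇒ the second point lies to the west; separation 64.3°.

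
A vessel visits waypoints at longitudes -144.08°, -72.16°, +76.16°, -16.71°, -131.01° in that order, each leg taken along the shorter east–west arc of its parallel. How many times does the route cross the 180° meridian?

Leg 1: -144.08° → -72.16°, shortest Δλ = 71.92° (east) — does not cross 180°.
Leg 2: -72.16° → +76.16°, shortest Δλ = 148.32° (east) — does not cross 180°.
Leg 3: +76.16° → -16.71°, shortest Δλ = -92.87° (west) — does not cross 180°.
Leg 4: -16.71° → -131.01°, shortest Δλ = -114.3° (west) — does not cross 180°.
Total crossings: 0.

0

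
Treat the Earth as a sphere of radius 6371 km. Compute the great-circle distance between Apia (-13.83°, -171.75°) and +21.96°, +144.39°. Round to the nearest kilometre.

Δλ = 144.39 − -171.75 = 316.14°; wrapped into (−180°, 180°]: -43.86°.
Δφ = 21.96 − -13.83 = 35.79°.
a = sin²(Δφ/2) + cos φ₁ · cos φ₂ · sin²(Δλ/2) = 0.220029.
c = 2·atan2(√a, √(1−a)) = 0.97648 rad → d = 6371·c ≈ 6221.16 km.

6221 km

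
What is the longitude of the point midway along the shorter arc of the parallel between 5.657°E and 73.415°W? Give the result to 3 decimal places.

Signed shortest Δλ from +5.657° to -73.415° is -79.072°.
Midpoint longitude = +5.657° + (-79.072°)/2 = +5.657° − 39.536° = -33.879°.

33.879°W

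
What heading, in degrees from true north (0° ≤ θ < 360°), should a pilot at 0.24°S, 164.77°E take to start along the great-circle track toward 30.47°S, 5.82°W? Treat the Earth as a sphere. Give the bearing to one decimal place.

Δλ = -5.82 − 164.77 = -170.59°.
θ = atan2( sin Δλ · cos φ₂ , cos φ₁ · sin φ₂ − sin φ₁ · cos φ₂ · cos Δλ )
  = atan2(-0.14092, -0.51064) = -164.573° → normalised to [0°, 360°): 195.427°.

195.4°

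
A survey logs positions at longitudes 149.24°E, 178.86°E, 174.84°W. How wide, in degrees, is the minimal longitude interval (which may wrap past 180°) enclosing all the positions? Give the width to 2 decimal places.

Sort the longitudes: -174.84°, +149.24°, +178.86°.
Eastward gaps between consecutive values (wrapping around): 324.08°, 29.62°, 6.30°.
Largest gap = 324.08° ⇒ minimal covering band is its complement: 360° − 324.08° = 35.92°.
Band runs from +149.24° eastward to -174.84°, crossing the antimeridian.

35.92°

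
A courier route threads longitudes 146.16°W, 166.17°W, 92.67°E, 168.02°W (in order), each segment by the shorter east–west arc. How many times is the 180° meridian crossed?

2

Leg 1: -146.16° → -166.17°, shortest Δλ = -20.01° (west) — does not cross 180°.
Leg 2: -166.17° → +92.67°, shortest Δλ = -101.16° (west) — crosses 180°.
Leg 3: +92.67° → -168.02°, shortest Δλ = 99.31° (east) — crosses 180°.
Total crossings: 2.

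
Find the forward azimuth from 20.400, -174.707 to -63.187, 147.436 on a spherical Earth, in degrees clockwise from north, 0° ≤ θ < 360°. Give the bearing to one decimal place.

Δλ = 147.436 − -174.707 = 322.143°; wrapped into (−180°, 180°]: -37.857°.
θ = atan2( sin Δλ · cos φ₂ , cos φ₁ · sin φ₂ − sin φ₁ · cos φ₂ · cos Δλ )
  = atan2(-0.27682, -0.96065) = -163.925° → normalised to [0°, 360°): 196.075°.

196.1°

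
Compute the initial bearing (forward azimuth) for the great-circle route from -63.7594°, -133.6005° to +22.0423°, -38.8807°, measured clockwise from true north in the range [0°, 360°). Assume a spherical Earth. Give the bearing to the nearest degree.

Δλ = -38.8807 − -133.6005 = 94.7198°.
θ = atan2( sin Δλ · cos φ₂ , cos φ₁ · sin φ₂ − sin φ₁ · cos φ₂ · cos Δλ )
  = atan2(0.92376, 0.09752) = 83.974° → normalised to [0°, 360°): 83.974°.

84°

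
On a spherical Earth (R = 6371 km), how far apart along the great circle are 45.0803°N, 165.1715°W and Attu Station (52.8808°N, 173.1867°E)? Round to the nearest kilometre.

Δλ = 173.1867 − -165.1715 = 338.3582°; wrapped into (−180°, 180°]: -21.6418°.
Δφ = 52.8808 − 45.0803 = 7.8005°.
a = sin²(Δφ/2) + cos φ₁ · cos φ₂ · sin²(Δλ/2) = 0.019646.
c = 2·atan2(√a, √(1−a)) = 0.28125 rad → d = 6371·c ≈ 1791.87 km.

1792 km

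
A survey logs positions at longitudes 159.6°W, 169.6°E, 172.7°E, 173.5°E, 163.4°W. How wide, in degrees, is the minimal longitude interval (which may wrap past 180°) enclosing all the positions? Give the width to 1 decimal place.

30.8°

Sort the longitudes: -163.4°, -159.6°, +169.6°, +172.7°, +173.5°.
Eastward gaps between consecutive values (wrapping around): 3.8°, 329.2°, 3.1°, 0.8°, 23.1°.
Largest gap = 329.2° ⇒ minimal covering band is its complement: 360° − 329.2° = 30.8°.
Band runs from +169.6° eastward to -159.6°, crossing the antimeridian.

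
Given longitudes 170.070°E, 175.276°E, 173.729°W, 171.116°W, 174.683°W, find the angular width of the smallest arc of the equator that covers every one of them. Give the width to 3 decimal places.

18.814°

Sort the longitudes: -174.683°, -173.729°, -171.116°, +170.070°, +175.276°.
Eastward gaps between consecutive values (wrapping around): 0.954°, 2.613°, 341.186°, 5.206°, 10.041°.
Largest gap = 341.186° ⇒ minimal covering band is its complement: 360° − 341.186° = 18.814°.
Band runs from +170.070° eastward to -171.116°, crossing the antimeridian.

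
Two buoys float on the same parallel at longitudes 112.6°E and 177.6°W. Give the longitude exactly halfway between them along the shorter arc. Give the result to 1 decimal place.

147.5°E

Signed shortest Δλ from +112.6° to -177.6° is +69.8°.
Midpoint longitude = +112.6° + (+69.8°)/2 = +112.6° + 34.9° = +147.5°.
(The naïve average (+112.6 + -177.6)/2 = -32.5° is on the wrong side of the globe.)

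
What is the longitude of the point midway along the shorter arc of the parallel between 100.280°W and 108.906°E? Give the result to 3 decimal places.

175.687°W

Signed shortest Δλ from -100.280° to +108.906° is -150.814°.
Midpoint longitude = -100.280° + (-150.814°)/2 = -100.280° − 75.407° = -175.687°.
(The naïve average (-100.280 + +108.906)/2 = 4.313° is on the wrong side of the globe.)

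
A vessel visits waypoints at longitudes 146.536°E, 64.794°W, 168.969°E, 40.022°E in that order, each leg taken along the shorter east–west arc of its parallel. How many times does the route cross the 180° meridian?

Leg 1: +146.536° → -64.794°, shortest Δλ = 148.67° (east) — crosses 180°.
Leg 2: -64.794° → +168.969°, shortest Δλ = -126.237° (west) — crosses 180°.
Leg 3: +168.969° → +40.022°, shortest Δλ = -128.947° (west) — does not cross 180°.
Total crossings: 2.

2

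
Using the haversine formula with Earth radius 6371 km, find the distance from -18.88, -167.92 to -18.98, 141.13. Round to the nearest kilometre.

5339 km

Δλ = 141.13 − -167.92 = 309.05°; wrapped into (−180°, 180°]: -50.95°.
Δφ = -18.98 − -18.88 = -0.10°.
a = sin²(Δφ/2) + cos φ₁ · cos φ₂ · sin²(Δλ/2) = 0.165531.
c = 2·atan2(√a, √(1−a)) = 0.83802 rad → d = 6371·c ≈ 5339.01 km.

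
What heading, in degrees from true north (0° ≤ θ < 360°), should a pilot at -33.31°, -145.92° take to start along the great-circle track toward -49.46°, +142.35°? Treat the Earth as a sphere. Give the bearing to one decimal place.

229.7°

Δλ = 142.35 − -145.92 = 288.27°; wrapped into (−180°, 180°]: -71.73°.
θ = atan2( sin Δλ · cos φ₂ , cos φ₁ · sin φ₂ − sin φ₁ · cos φ₂ · cos Δλ )
  = atan2(-0.61721, -0.52320) = -130.287° → normalised to [0°, 360°): 229.713°.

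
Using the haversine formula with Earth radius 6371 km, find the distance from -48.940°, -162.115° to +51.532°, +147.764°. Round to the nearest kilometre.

Δλ = 147.764 − -162.115 = 309.879°; wrapped into (−180°, 180°]: -50.121°.
Δφ = 51.532 − -48.940 = 100.472°.
a = sin²(Δφ/2) + cos φ₁ · cos φ₂ · sin²(Δλ/2) = 0.664189.
c = 2·atan2(√a, √(1−a)) = 1.90538 rad → d = 6371·c ≈ 12139.19 km.

12139 km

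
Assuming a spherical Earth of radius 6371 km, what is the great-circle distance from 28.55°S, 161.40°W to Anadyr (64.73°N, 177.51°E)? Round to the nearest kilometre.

10533 km

Δλ = 177.51 − -161.40 = 338.91°; wrapped into (−180°, 180°]: -21.09°.
Δφ = 64.73 − -28.55 = 93.28°.
a = sin²(Δφ/2) + cos φ₁ · cos φ₂ · sin²(Δλ/2) = 0.541166.
c = 2·atan2(√a, √(1−a)) = 1.65322 rad → d = 6371·c ≈ 10532.68 km.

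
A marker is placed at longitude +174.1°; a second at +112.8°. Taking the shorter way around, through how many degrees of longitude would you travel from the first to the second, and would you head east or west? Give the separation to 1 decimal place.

Raw difference: 112.8 − 174.1 = -61.3°.
Normalise into (−180°, 180°]: -61.3° stays -61.3°.
Negative ⇒ the second point lies to the west; separation 61.3°.

61.3° west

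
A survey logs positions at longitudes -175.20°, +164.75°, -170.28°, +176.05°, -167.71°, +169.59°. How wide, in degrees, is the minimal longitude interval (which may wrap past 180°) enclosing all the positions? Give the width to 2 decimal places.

27.54°

Sort the longitudes: -175.20°, -170.28°, -167.71°, +164.75°, +169.59°, +176.05°.
Eastward gaps between consecutive values (wrapping around): 4.92°, 2.57°, 332.46°, 4.84°, 6.46°, 8.75°.
Largest gap = 332.46° ⇒ minimal covering band is its complement: 360° − 332.46° = 27.54°.
Band runs from +164.75° eastward to -167.71°, crossing the antimeridian.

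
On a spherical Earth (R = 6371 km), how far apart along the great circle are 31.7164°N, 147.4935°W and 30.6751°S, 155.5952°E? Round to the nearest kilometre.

Δλ = 155.5952 − -147.4935 = 303.0887°; wrapped into (−180°, 180°]: -56.9113°.
Δφ = -30.6751 − 31.7164 = -62.3915°.
a = sin²(Δφ/2) + cos φ₁ · cos φ₂ · sin²(Δλ/2) = 0.434390.
c = 2·atan2(√a, √(1−a)) = 1.43920 rad → d = 6371·c ≈ 9169.12 km.

9169 km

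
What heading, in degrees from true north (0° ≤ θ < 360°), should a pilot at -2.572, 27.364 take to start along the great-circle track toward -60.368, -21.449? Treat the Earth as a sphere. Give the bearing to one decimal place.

203.5°

Δλ = -21.449 − 27.364 = -48.813°.
θ = atan2( sin Δλ · cos φ₂ , cos φ₁ · sin φ₂ − sin φ₁ · cos φ₂ · cos Δλ )
  = atan2(-0.37209, -0.85373) = -156.451° → normalised to [0°, 360°): 203.549°.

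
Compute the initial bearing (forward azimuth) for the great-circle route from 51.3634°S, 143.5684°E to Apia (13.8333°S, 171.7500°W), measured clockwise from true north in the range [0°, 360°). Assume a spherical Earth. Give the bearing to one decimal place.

Δλ = -171.7500 − 143.5684 = -315.3184°; wrapped into (−180°, 180°]: 44.6816°.
θ = atan2( sin Δλ · cos φ₂ , cos φ₁ · sin φ₂ − sin φ₁ · cos φ₂ · cos Δλ )
  = atan2(0.68277, 0.39000) = 60.265° → normalised to [0°, 360°): 60.265°.

60.3°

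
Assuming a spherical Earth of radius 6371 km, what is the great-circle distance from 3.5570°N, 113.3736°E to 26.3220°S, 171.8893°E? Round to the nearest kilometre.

7107 km

Δλ = 171.8893 − 113.3736 = 58.5157°.
Δφ = -26.3220 − 3.5570 = -29.8790°.
a = sin²(Δφ/2) + cos φ₁ · cos φ₂ · sin²(Δλ/2) = 0.280149.
c = 2·atan2(√a, √(1−a)) = 1.11553 rad → d = 6371·c ≈ 7107.03 km.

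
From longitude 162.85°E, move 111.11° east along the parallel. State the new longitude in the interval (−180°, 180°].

Start at +162.85°; shift +111.11° → +273.96°.
+273.96° lies outside (−180°, 180°]; subtract 360° → -86.04°.

86.04°W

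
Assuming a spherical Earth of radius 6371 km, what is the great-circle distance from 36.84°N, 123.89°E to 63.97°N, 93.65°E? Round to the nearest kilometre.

3628 km

Δλ = 93.65 − 123.89 = -30.24°.
Δφ = 63.97 − 36.84 = 27.13°.
a = sin²(Δφ/2) + cos φ₁ · cos φ₂ · sin²(Δλ/2) = 0.078909.
c = 2·atan2(√a, √(1−a)) = 0.56948 rad → d = 6371·c ≈ 3628.14 km.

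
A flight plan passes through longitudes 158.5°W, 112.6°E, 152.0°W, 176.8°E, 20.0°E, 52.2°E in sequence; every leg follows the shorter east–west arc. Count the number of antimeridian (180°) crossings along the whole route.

3

Leg 1: -158.5° → +112.6°, shortest Δλ = -88.9° (west) — crosses 180°.
Leg 2: +112.6° → -152.0°, shortest Δλ = 95.4° (east) — crosses 180°.
Leg 3: -152.0° → +176.8°, shortest Δλ = -31.2° (west) — crosses 180°.
Leg 4: +176.8° → +20.0°, shortest Δλ = -156.8° (west) — does not cross 180°.
Leg 5: +20.0° → +52.2°, shortest Δλ = 32.2° (east) — does not cross 180°.
Total crossings: 3.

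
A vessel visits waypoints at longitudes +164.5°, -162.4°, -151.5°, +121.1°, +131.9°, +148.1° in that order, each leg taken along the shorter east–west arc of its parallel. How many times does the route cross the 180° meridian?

Leg 1: +164.5° → -162.4°, shortest Δλ = 33.1° (east) — crosses 180°.
Leg 2: -162.4° → -151.5°, shortest Δλ = 10.9° (east) — does not cross 180°.
Leg 3: -151.5° → +121.1°, shortest Δλ = -87.4° (west) — crosses 180°.
Leg 4: +121.1° → +131.9°, shortest Δλ = 10.8° (east) — does not cross 180°.
Leg 5: +131.9° → +148.1°, shortest Δλ = 16.2° (east) — does not cross 180°.
Total crossings: 2.

2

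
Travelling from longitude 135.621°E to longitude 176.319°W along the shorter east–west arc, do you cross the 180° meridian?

Yes

Naïve |-176.319 − 135.621| = 311.94° > 180°, so the shorter arc goes the other way round — across 180°.
Signed shortest Δλ = ((-176.319 − 135.621 + 180) mod 360) − 180 = 48.06°.
Going east by 48.06° from +135.621° passes through 180° before reaching -176.319°.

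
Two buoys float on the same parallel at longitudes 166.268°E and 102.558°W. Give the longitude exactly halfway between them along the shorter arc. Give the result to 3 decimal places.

148.145°W

Signed shortest Δλ from +166.268° to -102.558° is +91.174°.
Midpoint longitude = +166.268° + (+91.174°)/2 = +166.268° + 45.587° = +211.855°.
Normalise into (−180°, 180°]: -148.145°.
(The naïve average (+166.268 + -102.558)/2 = 31.855° is on the wrong side of the globe.)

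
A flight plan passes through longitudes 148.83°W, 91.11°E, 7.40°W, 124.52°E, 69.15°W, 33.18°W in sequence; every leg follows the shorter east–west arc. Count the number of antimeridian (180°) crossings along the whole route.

Leg 1: -148.83° → +91.11°, shortest Δλ = -120.06° (west) — crosses 180°.
Leg 2: +91.11° → -7.40°, shortest Δλ = -98.51° (west) — does not cross 180°.
Leg 3: -7.40° → +124.52°, shortest Δλ = 131.92° (east) — does not cross 180°.
Leg 4: +124.52° → -69.15°, shortest Δλ = 166.33° (east) — crosses 180°.
Leg 5: -69.15° → -33.18°, shortest Δλ = 35.97° (east) — does not cross 180°.
Total crossings: 2.

2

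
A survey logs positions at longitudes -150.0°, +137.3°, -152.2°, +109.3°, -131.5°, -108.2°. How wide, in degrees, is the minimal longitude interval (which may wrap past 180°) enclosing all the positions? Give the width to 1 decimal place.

142.5°

Sort the longitudes: -152.2°, -150.0°, -131.5°, -108.2°, +109.3°, +137.3°.
Eastward gaps between consecutive values (wrapping around): 2.2°, 18.5°, 23.3°, 217.5°, 28.0°, 70.5°.
Largest gap = 217.5° ⇒ minimal covering band is its complement: 360° − 217.5° = 142.5°.
Band runs from +109.3° eastward to -108.2°, crossing the antimeridian.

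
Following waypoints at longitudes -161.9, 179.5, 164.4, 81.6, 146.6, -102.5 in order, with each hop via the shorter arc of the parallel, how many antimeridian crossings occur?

Leg 1: -161.9° → +179.5°, shortest Δλ = -18.6° (west) — crosses 180°.
Leg 2: +179.5° → +164.4°, shortest Δλ = -15.1° (west) — does not cross 180°.
Leg 3: +164.4° → +81.6°, shortest Δλ = -82.8° (west) — does not cross 180°.
Leg 4: +81.6° → +146.6°, shortest Δλ = 65.0° (east) — does not cross 180°.
Leg 5: +146.6° → -102.5°, shortest Δλ = 110.9° (east) — crosses 180°.
Total crossings: 2.

2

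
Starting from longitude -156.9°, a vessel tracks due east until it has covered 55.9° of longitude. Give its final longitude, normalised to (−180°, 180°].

-101.0°

Start at -156.9°; shift +55.9° → -101.0°.
-101.0° already lies in (−180°, 180°].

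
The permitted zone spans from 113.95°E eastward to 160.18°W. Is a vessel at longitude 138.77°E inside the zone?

Yes

Band width going east from +113.95° to -160.18°: ((-160.18 − 113.95) mod 360) = 85.87°.
Offset of +138.77° east of the west edge: ((138.77 − 113.95) mod 360) = 24.82°.
24.82° ≤ 85.87° ⇒ inside.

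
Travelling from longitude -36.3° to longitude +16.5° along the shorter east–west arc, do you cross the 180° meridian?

No

Signed shortest Δλ = ((16.5 − -36.3 + 180) mod 360) − 180 = 52.8°.
Going east by 52.8° from -36.3° reaches +16.5° without touching 180°.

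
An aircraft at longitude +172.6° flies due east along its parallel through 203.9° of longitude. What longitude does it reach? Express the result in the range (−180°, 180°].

+16.5°

Start at +172.6°; shift +203.9° → +376.5°.
+376.5° lies outside (−180°, 180°]; subtract 360° → +16.5°.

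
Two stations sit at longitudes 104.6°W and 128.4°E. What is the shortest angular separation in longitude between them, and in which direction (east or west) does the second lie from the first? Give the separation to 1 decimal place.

Raw difference: 128.4 − -104.6 = 233.0°.
Normalise into (−180°, 180°]: 233.0° − 360° = -127.0°.
Negative ⇒ the second point lies to the west; separation 127.0°.

127.0° west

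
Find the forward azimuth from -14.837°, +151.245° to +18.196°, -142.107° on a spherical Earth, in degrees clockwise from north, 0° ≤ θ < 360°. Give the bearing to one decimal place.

Δλ = -142.107 − 151.245 = -293.352°; wrapped into (−180°, 180°]: 66.648°.
θ = atan2( sin Δλ · cos φ₂ , cos φ₁ · sin φ₂ − sin φ₁ · cos φ₂ · cos Δλ )
  = atan2(0.87218, 0.39828) = 65.456° → normalised to [0°, 360°): 65.456°.

65.5°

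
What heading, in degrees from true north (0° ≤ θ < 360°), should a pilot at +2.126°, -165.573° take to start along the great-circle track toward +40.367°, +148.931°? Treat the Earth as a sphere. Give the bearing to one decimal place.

Δλ = 148.931 − -165.573 = 314.504°; wrapped into (−180°, 180°]: -45.496°.
θ = atan2( sin Δλ · cos φ₂ , cos φ₁ · sin φ₂ − sin φ₁ · cos φ₂ · cos Δλ )
  = atan2(-0.54340, 0.62742) = -40.895° → normalised to [0°, 360°): 319.105°.

319.1°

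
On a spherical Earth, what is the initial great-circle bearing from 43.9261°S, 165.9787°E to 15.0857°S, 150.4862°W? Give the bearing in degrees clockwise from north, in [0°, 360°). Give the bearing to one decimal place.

65.9°

Δλ = -150.4862 − 165.9787 = -316.4649°; wrapped into (−180°, 180°]: 43.5351°.
θ = atan2( sin Δλ · cos φ₂ , cos φ₁ · sin φ₂ − sin φ₁ · cos φ₂ · cos Δλ )
  = atan2(0.66506, 0.29814) = 65.854° → normalised to [0°, 360°): 65.854°.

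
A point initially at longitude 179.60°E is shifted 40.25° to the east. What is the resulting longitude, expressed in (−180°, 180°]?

140.15°W

Start at +179.60°; shift +40.25° → +219.85°.
+219.85° lies outside (−180°, 180°]; subtract 360° → -140.15°.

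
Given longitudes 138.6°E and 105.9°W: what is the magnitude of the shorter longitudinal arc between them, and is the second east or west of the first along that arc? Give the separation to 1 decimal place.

Raw difference: -105.9 − 138.6 = -244.5°.
Normalise into (−180°, 180°]: -244.5° + 360° = 115.5°.
Positive ⇒ the second point lies to the east; separation 115.5°.

115.5° east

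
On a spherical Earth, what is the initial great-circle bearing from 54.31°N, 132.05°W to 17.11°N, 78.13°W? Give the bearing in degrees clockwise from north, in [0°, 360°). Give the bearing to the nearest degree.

110°

Δλ = -78.13 − -132.05 = 53.92°.
θ = atan2( sin Δλ · cos φ₂ , cos φ₁ · sin φ₂ − sin φ₁ · cos φ₂ · cos Δλ )
  = atan2(0.77243, -0.28550) = 110.285° → normalised to [0°, 360°): 110.285°.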